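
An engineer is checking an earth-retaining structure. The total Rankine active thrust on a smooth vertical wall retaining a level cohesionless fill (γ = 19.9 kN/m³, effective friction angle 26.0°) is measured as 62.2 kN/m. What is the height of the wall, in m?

K_a = 0.3905. P_a = ½ K_a γ H² ⇒ H = √(2P_a/(K_a γ)).
H = √(2×62.2/(0.3905×19.9)) = 4.001 m.

4.00 m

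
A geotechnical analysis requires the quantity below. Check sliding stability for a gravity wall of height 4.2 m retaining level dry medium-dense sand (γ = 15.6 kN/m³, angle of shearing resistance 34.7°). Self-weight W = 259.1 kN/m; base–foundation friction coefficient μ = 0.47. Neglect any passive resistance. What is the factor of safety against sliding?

3.22

K_a = tan²(45° − 34.7°/2) = 0.2745.
P_a = ½K_aγH² = 0.5×0.2745×15.6×4.2² = 37.76 kN/m, acting at H/3 = 1.400 m above the base.
FS_sliding = μW / P_a = 0.47×259.1 / 37.76 = 3.225.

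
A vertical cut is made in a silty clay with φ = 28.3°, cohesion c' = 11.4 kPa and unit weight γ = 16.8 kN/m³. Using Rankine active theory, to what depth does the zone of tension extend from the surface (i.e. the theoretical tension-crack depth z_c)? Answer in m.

2.27 m

K_a = tan²(45° − 28.3°/2) = 0.3568; √K_a = 0.5973.
The active pressure is zero where K_a γ z = 2c√K_a, so z_c = 2c/(γ√K_a) = 2×11.4/(16.8×0.5973) = 2.272 m.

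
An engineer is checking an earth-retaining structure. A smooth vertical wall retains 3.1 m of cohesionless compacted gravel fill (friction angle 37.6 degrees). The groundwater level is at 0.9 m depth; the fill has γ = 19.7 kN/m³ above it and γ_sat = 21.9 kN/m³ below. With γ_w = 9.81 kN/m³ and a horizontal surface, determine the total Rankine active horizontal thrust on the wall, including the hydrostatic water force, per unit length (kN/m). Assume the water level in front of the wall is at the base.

42.2 kN/m

K_a = tan²(45° − φ/2) = 0.2421.
γ' = 21.9 − 9.81 = 12.09 kN/m³. Depth below WT = 2.2 m.
σ'_h at WT = K_a γ d_w = 4.293 kPa; at base = 4.293 + K_a γ' × 2.2 = 10.73 kPa.
P₁ (0–0.9 m) = ½×4.293×0.9 = 1.932. P₂ (0.9–3.1 m) = ½(4.293+10.73)×2.2 = 16.53.
P_w = ½ γ_w h₂² = 0.5×9.81×2.2² = 23.74. Total = 1.932+16.53+23.74 = 42.20 kN/m.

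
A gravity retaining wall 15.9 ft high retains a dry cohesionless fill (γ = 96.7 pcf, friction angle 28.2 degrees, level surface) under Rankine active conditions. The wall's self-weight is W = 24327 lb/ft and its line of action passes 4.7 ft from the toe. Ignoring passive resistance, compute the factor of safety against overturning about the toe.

K_a = tan²(45° − 28.2°/2) = 0.3582.
P_a = ½K_aγH² = 0.5×0.3582×96.7×15.9² = 4378 lb/ft, acting at H/3 = 5.300 ft above the base.
Overturning moment M_o = P_a × H/3 = 4378 × 5.300 = 23200.
Resisting moment M_r = W × 4.7 = 24327 × 4.7 = 114300.
FS_overturning = M_r/M_o = 114300/23200 = 4.927.

4.93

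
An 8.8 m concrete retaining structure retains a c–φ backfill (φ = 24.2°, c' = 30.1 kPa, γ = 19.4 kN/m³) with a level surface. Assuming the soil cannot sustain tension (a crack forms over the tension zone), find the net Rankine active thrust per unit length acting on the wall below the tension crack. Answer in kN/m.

K_a = 0.4185; √K_a = 0.6469.
Tension-crack depth z_c = 2c/(γ√K_a) = 2×30.1/(19.4×0.6469) = 4.797 m.
σ_a at base = K_a γ H − 2c√K_a = 0.4185×19.4×8.8 − 2×30.1×0.6469 = 32.50 kPa.
P_a = ½ × 32.50 × (H − z_c) = 0.5×32.50×4.003 = 65.06 kN/m.

65.1 kN/m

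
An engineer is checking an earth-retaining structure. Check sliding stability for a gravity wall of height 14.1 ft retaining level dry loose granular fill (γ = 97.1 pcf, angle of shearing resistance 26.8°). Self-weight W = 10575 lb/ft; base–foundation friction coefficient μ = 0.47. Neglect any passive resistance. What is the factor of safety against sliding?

K_a = tan²(45° − 26.8°/2) = 0.3785.
P_a = ½K_aγH² = 0.5×0.3785×97.1×14.1² = 3653 lb/ft, acting at H/3 = 4.700 ft above the base.
FS_sliding = μW / P_a = 0.47×10575 / 3653 = 1.361.

1.36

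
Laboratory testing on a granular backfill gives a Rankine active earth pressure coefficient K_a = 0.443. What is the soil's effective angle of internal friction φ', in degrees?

K_a = tan²(45° − φ/2) ⇒ 45° − φ/2 = arctan(√0.443) = 33.65°.
φ = 2(45° − 33.65°) = 22.71°.

22.7°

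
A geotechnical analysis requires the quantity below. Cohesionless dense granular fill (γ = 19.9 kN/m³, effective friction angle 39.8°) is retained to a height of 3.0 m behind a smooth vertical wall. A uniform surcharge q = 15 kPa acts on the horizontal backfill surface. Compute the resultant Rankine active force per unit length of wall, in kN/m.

29.5 kN/m

K_a = tan²(45° − φ/2) = 0.2194.
Soil triangle: ½ K_a γ H² = 0.5×0.2194×19.9×3.0² = 19.65 kN/m.
Surcharge rectangle: K_a q H = 0.2194×15×3.0 = 9.874 kN/m.
Total = 19.65 + 9.874 = 29.52 kN/m.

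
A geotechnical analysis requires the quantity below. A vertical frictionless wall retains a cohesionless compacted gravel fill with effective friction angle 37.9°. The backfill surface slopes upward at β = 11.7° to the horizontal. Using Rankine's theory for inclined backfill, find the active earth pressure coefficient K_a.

K_a = cos β · (cos β − √(cos²β − cos²φ)) / (cos β + √(cos²β − cos²φ)).
cos β = 0.9792, cos φ = 0.7891, √(cos²β − cos²φ) = 0.5798.
K_a = 0.9792 × (0.9792 − 0.5798)/(0.9792 + 0.5798) = 0.2508.

0.251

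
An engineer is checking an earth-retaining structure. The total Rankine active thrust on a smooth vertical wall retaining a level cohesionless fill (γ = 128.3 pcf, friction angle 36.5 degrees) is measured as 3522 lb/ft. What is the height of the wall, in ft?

K_a = 0.2541. P_a = ½ K_a γ H² ⇒ H = √(2P_a/(K_a γ)).
H = √(2×3522/(0.2541×128.3)) = 14.70 ft.

14.7 ft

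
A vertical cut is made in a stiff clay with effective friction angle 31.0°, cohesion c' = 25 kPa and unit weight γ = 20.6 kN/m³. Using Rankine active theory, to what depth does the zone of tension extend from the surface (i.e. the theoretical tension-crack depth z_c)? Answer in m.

4.29 m

K_a = tan²(45° − 31.0°/2) = 0.3201; √K_a = 0.5658.
The active pressure is zero where K_a γ z = 2c√K_a, so z_c = 2c/(γ√K_a) = 2×25/(20.6×0.5658) = 4.290 m.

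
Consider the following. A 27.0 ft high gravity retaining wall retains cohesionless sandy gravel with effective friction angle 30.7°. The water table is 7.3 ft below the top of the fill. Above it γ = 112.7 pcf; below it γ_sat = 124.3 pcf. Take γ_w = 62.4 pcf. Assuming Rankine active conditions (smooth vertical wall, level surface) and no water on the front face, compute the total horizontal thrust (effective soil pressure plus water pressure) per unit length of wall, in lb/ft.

22200 lb/ft

K_a = tan²(45° − φ/2) = 0.3240.
γ' = 124.3 − 62.4 = 61.90 pcf. Depth below WT = 19.7 ft.
σ'_h at WT = K_a γ d_w = 266.6 psf; at base = 266.6 + K_a γ' × 19.7 = 661.7 psf.
P₁ (0–7.3 ft) = ½×266.6×7.3 = 973.0. P₂ (7.3–27.0 ft) = ½(266.6+661.7)×19.7 = 9144.
P_w = ½ γ_w h₂² = 0.5×62.4×19.7² = 12110. Total = 973.0+9144+12110 = 22230 lb/ft.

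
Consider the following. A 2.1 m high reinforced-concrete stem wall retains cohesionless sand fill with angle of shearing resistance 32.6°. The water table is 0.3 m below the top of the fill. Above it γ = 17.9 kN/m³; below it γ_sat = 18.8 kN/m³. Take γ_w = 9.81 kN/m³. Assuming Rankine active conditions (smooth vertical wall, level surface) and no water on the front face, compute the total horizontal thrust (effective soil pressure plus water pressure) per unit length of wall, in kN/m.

K_a = tan²(45° − φ/2) = 0.2997.
γ' = 18.8 − 9.81 = 8.990 kN/m³. Depth below WT = 1.8 m.
σ'_h at WT = K_a γ d_w = 1.610 kPa; at base = 1.610 + K_a γ' × 1.8 = 6.460 kPa.
P₁ (0–0.3 m) = ½×1.610×0.3 = 0.2414. P₂ (0.3–2.1 m) = ½(1.610+6.460)×1.8 = 7.263.
P_w = ½ γ_w h₂² = 0.5×9.81×1.8² = 15.89. Total = 0.2414+7.263+15.89 = 23.40 kN/m.

23.4 kN/m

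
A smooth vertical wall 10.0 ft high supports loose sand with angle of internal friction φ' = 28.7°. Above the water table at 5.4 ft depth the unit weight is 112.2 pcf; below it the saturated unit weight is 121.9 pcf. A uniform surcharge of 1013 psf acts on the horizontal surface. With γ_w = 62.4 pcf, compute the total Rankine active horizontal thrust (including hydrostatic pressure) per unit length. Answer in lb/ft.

K_a = tan²(45° − φ/2) = 0.3511.
γ' = 121.9 − 62.4 = 59.50 pcf. h₂ = H − d_w = 4.6 ft.
σ'_h: at surface K_a·q = 355.7; at WT K_a(q+γd_w) = 568.5; at base K_a(q+γd_w+γ'h₂) = 664.6 psf.
P₁ = ½(355.7+568.5)×5.4 = 2495; P₂ = ½(568.5+664.6)×4.6 = 2836; P_w = ½γ_w h₂² = 660.2.
Total = 2495+2836+660.2 = 5991 lb/ft.

5990 lb/ft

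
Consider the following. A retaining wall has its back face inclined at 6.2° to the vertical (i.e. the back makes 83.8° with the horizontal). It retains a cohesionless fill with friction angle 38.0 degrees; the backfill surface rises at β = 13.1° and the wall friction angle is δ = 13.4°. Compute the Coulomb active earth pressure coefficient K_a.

K_a = sin²(α+φ) / [sin²α · sin(α−δ) · (1 + √{sin(φ+δ)sin(φ−β) / (sin(α−δ)sin(α+β))})²].
With α = 83.8°, φ = 38.0°, δ = 13.4°, β = 13.1°: K_a = 0.3057.

0.306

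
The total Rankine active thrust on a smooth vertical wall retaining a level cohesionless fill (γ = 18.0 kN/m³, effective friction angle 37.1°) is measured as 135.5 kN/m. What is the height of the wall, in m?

7.80 m

K_a = 0.2475. P_a = ½ K_a γ H² ⇒ H = √(2P_a/(K_a γ)).
H = √(2×135.5/(0.2475×18.0)) = 7.799 m.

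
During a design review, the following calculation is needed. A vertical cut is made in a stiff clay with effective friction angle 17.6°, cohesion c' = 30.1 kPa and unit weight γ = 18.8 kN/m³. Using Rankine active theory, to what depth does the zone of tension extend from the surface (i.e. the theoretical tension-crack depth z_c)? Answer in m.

K_a = tan²(45° − 17.6°/2) = 0.5357; √K_a = 0.7319.
The active pressure is zero where K_a γ z = 2c√K_a, so z_c = 2c/(γ√K_a) = 2×30.1/(18.8×0.7319) = 4.375 m.

4.38 m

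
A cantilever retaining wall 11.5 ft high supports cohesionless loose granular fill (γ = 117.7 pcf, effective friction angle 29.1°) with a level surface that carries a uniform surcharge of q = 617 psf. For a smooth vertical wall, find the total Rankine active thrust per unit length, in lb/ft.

5140 lb/ft

K_a = tan²(45° − φ/2) = 0.3456.
Soil triangle: ½ K_a γ H² = 0.5×0.3456×117.7×11.5² = 2690 lb/ft.
Surcharge rectangle: K_a q H = 0.3456×617×11.5 = 2452 lb/ft.
Total = 2690 + 2452 = 5142 lb/ft.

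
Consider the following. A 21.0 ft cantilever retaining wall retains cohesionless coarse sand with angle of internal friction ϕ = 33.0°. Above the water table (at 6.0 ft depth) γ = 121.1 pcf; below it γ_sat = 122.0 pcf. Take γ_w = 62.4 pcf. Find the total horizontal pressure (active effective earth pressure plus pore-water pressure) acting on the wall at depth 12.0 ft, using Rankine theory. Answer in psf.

K_a = (1 − sin φ)/(1 + sin φ) = 0.2948.
γ' = 122.0 − 62.4 = 59.60 pcf.
Effective vertical stress at 12.0 ft: σ'_v = 121.1×6.0 + 59.60×6.00 = 1084 psf.
σ'_h = K_a σ'_v = 0.2948 × 1084 = 319.6 psf; u = γ_w × 6.00 = 374.4 psf.
Total σ_h = 319.6 + 374.4 = 694.0 psf.

694 psf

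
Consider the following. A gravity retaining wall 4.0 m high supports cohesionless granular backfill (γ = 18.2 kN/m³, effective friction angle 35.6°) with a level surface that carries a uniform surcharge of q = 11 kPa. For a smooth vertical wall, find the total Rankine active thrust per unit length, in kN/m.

K_a = tan²(45° − φ/2) = 0.2641.
Soil triangle: ½ K_a γ H² = 0.5×0.2641×18.2×4.0² = 38.46 kN/m.
Surcharge rectangle: K_a q H = 0.2641×11×4.0 = 11.62 kN/m.
Total = 38.46 + 11.62 = 50.08 kN/m.

50.1 kN/m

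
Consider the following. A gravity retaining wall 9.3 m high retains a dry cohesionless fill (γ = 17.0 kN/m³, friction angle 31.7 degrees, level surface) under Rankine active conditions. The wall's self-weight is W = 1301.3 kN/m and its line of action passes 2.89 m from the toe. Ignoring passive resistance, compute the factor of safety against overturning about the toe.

K_a = tan²(45° − 31.7°/2) = 0.3111.
P_a = ½K_aγH² = 0.5×0.3111×17.0×9.3² = 228.7 kN/m, acting at H/3 = 3.100 m above the base.
Overturning moment M_o = P_a × H/3 = 228.7 × 3.100 = 708.9.
Resisting moment M_r = W × 2.89 = 1301.3 × 2.89 = 3761.
FS_overturning = M_r/M_o = 3761/708.9 = 5.305.

5.30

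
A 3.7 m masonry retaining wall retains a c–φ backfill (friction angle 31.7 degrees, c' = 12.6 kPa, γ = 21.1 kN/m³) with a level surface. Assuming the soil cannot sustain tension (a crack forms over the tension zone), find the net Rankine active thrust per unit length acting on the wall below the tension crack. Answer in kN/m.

K_a = 0.3111; √K_a = 0.5577.
Tension-crack depth z_c = 2c/(γ√K_a) = 2×12.6/(21.1×0.5577) = 2.141 m.
σ_a at base = K_a γ H − 2c√K_a = 0.3111×21.1×3.7 − 2×12.6×0.5577 = 10.23 kPa.
P_a = ½ × 10.23 × (H − z_c) = 0.5×10.23×1.559 = 7.973 kN/m.

7.97 kN/m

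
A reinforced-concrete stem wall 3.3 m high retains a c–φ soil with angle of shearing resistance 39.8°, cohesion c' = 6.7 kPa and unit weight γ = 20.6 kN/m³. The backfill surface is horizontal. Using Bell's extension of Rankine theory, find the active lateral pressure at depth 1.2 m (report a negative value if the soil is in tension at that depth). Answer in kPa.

K_a = (1 − sin φ)/(1 + sin φ) = 0.2194.
σ_a = K_a γ z − 2c√K_a = 0.2194×20.6×1.2 − 2×6.7×0.4684 = -0.8527 kPa.

-0.853 kPa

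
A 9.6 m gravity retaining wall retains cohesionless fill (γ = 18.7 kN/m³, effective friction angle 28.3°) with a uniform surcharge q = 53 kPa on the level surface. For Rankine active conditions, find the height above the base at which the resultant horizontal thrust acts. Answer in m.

3.79 m

K_a = 0.3568.
Triangular part P₁ = ½K_aγH² = 307.4 at H/3 = 3.200 m; rectangular part P₂ = K_a q H = 181.5 at H/2 = 4.800 m.
ȳ = (P₁·3.200 + P₂·4.800)/(P₁+P₂) = 3.794 m.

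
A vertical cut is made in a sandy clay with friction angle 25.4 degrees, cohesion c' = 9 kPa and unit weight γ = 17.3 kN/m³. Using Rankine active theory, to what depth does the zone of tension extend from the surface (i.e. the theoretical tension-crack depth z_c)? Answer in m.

K_a = tan²(45° − 25.4°/2) = 0.3996; √K_a = 0.6322.
The active pressure is zero where K_a γ z = 2c√K_a, so z_c = 2c/(γ√K_a) = 2×9/(17.3×0.6322) = 1.646 m.

1.65 m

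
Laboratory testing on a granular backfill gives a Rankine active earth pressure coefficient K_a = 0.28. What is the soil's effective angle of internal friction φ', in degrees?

K_a = tan²(45° − φ/2) ⇒ 45° − φ/2 = arctan(√0.28) = 27.89°.
φ = 2(45° − 27.89°) = 34.23°.

34.2°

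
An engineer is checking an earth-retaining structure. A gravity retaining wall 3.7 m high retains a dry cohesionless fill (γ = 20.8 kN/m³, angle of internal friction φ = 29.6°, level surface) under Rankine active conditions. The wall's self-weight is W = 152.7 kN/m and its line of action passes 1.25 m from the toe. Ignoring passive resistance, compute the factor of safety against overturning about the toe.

K_a = tan²(45° − 29.6°/2) = 0.3387.
P_a = ½K_aγH² = 0.5×0.3387×20.8×3.7² = 48.23 kN/m, acting at H/3 = 1.233 m above the base.
Overturning moment M_o = P_a × H/3 = 48.23 × 1.233 = 59.48.
Resisting moment M_r = W × 1.25 = 152.7 × 1.25 = 190.9.
FS_overturning = M_r/M_o = 190.9/59.48 = 3.209.

3.21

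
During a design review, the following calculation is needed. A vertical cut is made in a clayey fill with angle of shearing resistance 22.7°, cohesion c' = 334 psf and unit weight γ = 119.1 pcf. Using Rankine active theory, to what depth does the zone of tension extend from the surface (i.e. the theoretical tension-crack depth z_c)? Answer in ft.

K_a = tan²(45° − 22.7°/2) = 0.4431; √K_a = 0.6657.
The active pressure is zero where K_a γ z = 2c√K_a, so z_c = 2c/(γ√K_a) = 2×334/(119.1×0.6657) = 8.426 ft.

8.43 ft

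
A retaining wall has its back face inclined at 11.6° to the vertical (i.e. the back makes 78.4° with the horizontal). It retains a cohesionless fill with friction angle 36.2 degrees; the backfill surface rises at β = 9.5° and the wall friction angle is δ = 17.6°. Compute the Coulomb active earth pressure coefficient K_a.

K_a = sin²(α+φ) / [sin²α · sin(α−δ) · (1 + √{sin(φ+δ)sin(φ−β) / (sin(α−δ)sin(α+β))})²].
With α = 78.4°, φ = 36.2°, δ = 17.6°, β = 9.5°: K_a = 0.3649.

0.365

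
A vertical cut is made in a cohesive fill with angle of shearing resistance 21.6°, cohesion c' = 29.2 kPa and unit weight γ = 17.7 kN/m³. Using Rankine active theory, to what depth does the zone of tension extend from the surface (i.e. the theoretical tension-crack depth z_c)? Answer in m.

K_a = tan²(45° − 21.6°/2) = 0.4619; √K_a = 0.6796.
The active pressure is zero where K_a γ z = 2c√K_a, so z_c = 2c/(γ√K_a) = 2×29.2/(17.7×0.6796) = 4.855 m.

4.85 m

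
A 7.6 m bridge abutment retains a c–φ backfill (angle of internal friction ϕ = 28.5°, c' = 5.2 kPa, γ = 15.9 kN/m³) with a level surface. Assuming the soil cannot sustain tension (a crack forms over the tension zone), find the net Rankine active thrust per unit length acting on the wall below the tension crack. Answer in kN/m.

K_a = 0.3540; √K_a = 0.5949.
Tension-crack depth z_c = 2c/(γ√K_a) = 2×5.2/(15.9×0.5949) = 1.099 m.
σ_a at base = K_a γ H − 2c√K_a = 0.3540×15.9×7.6 − 2×5.2×0.5949 = 36.58 kPa.
P_a = ½ × 36.58 × (H − z_c) = 0.5×36.58×6.501 = 118.9 kN/m.

119 kN/m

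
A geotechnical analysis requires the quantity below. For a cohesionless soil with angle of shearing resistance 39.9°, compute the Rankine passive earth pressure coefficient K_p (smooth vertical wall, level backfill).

4.58

K_p = (1 + sin φ)/(1 − sin φ) = tan²(45° + 39.9°/2) = 4.578.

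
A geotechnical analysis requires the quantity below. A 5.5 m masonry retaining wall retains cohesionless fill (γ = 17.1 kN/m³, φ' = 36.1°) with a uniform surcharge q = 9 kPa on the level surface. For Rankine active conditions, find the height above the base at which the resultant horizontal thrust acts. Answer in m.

K_a = 0.2585.
Triangular part P₁ = ½K_aγH² = 66.86 at H/3 = 1.833 m; rectangular part P₂ = K_a q H = 12.80 at H/2 = 2.750 m.
ȳ = (P₁·1.833 + P₂·2.750)/(P₁+P₂) = 1.981 m.

1.98 m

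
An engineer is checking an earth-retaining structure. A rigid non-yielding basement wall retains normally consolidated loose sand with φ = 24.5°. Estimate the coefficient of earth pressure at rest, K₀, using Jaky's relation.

K₀ = 1 − sin φ' = 1 − sin 24.5° = 0.5853.

0.585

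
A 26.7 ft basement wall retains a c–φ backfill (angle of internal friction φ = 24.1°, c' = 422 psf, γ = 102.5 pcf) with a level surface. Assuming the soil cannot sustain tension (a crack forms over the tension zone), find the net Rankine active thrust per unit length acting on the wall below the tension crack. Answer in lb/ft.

4220 lb/ft

K_a = 0.4201; √K_a = 0.6482.
Tension-crack depth z_c = 2c/(γ√K_a) = 2×422/(102.5×0.6482) = 12.70 ft.
σ_a at base = K_a γ H − 2c√K_a = 0.4201×102.5×26.7 − 2×422×0.6482 = 602.7 psf.
P_a = ½ × 602.7 × (H − z_c) = 0.5×602.7×14.00 = 4218 lb/ft.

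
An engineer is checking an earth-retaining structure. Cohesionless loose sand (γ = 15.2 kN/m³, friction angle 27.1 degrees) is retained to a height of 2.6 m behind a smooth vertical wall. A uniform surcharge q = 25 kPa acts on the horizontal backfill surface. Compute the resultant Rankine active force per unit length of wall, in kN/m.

K_a = tan²(45° − φ/2) = 0.3741.
Soil triangle: ½ K_a γ H² = 0.5×0.3741×15.2×2.6² = 19.22 kN/m.
Surcharge rectangle: K_a q H = 0.3741×25×2.6 = 24.31 kN/m.
Total = 19.22 + 24.31 = 43.53 kN/m.

43.5 kN/m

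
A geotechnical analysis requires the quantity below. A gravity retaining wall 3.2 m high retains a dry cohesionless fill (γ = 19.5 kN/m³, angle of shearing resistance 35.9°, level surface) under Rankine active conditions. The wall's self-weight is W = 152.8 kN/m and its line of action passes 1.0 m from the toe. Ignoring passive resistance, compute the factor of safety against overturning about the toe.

5.50

K_a = tan²(45° − 35.9°/2) = 0.2607.
P_a = ½K_aγH² = 0.5×0.2607×19.5×3.2² = 26.03 kN/m, acting at H/3 = 1.067 m above the base.
Overturning moment M_o = P_a × H/3 = 26.03 × 1.067 = 27.77.
Resisting moment M_r = W × 1.0 = 152.8 × 1.0 = 152.8.
FS_overturning = M_r/M_o = 152.8/27.77 = 5.503.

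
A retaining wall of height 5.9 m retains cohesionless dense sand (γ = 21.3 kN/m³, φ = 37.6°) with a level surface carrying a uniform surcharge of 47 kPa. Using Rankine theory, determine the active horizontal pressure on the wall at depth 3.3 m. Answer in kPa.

K_a = (1 − sin φ)/(1 + sin φ) = 0.2421.
σ_v = γz + q = 21.3 × 3.3 + 47 = 117.3 kPa.
σ_h = K_a σ_v = 0.2421 × 117.3 = 28.40 kPa.

28.4 kPa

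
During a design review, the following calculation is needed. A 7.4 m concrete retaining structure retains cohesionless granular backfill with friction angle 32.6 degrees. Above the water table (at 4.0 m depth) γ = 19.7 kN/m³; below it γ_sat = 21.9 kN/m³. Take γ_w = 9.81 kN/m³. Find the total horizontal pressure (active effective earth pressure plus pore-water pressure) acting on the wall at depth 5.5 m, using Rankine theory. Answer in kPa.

43.8 kPa

K_a = (1 − sin φ)/(1 + sin φ) = 0.2997.
γ' = 21.9 − 9.81 = 12.09 kN/m³.
Effective vertical stress at 5.5 m: σ'_v = 19.7×4.0 + 12.09×1.50 = 96.94 kPa.
σ'_h = K_a σ'_v = 0.2997 × 96.94 = 29.06 kPa; u = γ_w × 1.50 = 14.71 kPa.
Total σ_h = 29.06 + 14.71 = 43.77 kPa.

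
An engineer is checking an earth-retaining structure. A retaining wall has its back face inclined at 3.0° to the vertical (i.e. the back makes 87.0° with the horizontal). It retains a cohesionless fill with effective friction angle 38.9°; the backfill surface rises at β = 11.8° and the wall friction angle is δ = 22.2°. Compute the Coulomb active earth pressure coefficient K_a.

0.261

K_a = sin²(α+φ) / [sin²α · sin(α−δ) · (1 + √{sin(φ+δ)sin(φ−β) / (sin(α−δ)sin(α+β))})²].
With α = 87.0°, φ = 38.9°, δ = 22.2°, β = 11.8°: K_a = 0.2614.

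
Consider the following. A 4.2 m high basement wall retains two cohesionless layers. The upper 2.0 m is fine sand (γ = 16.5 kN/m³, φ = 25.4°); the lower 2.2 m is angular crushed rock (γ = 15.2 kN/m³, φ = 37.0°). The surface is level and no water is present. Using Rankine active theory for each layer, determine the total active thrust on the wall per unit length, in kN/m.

K_a1 = tan²(45°−25.4°/2) = 0.3996; K_a2 = tan²(45°−37.0°/2) = 0.2486.
Layer 1: σ at base = K_a1 γ₁ h₁ = 13.19 kPa; P₁ = ½×13.19×2.0 = 13.19.
Layer 2: σ_v at top = γ₁h₁ = 33.00; σ_h top = K_a2×33.00 = 8.203; σ_h base = K_a2×(33.00+15.2×2.2) = 16.52.
P₂ = ½(8.203+16.52)×2.2 = 27.19. Total P_a = 13.19+27.19 = 40.38 kN/m.

40.4 kN/m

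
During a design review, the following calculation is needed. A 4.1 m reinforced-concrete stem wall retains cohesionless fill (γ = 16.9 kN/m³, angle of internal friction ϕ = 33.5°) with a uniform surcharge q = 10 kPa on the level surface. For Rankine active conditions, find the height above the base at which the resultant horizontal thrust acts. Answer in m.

1.52 m

K_a = 0.2887.
Triangular part P₁ = ½K_aγH² = 41.01 at H/3 = 1.367 m; rectangular part P₂ = K_a q H = 11.84 at H/2 = 2.050 m.
ȳ = (P₁·1.367 + P₂·2.050)/(P₁+P₂) = 1.520 m.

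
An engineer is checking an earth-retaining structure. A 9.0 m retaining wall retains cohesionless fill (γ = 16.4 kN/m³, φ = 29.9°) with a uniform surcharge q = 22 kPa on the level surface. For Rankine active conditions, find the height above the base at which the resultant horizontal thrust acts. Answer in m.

K_a = 0.3347.
Triangular part P₁ = ½K_aγH² = 222.3 at H/3 = 3.000 m; rectangular part P₂ = K_a q H = 66.27 at H/2 = 4.500 m.
ȳ = (P₁·3.000 + P₂·4.500)/(P₁+P₂) = 3.344 m.

3.34 m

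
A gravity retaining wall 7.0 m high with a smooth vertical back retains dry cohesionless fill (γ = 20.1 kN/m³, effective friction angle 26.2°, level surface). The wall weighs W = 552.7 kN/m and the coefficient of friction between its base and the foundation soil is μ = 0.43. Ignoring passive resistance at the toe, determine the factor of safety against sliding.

1.25

K_a = tan²(45° − 26.2°/2) = 0.3874.
P_a = ½K_aγH² = 0.5×0.3874×20.1×7.0² = 190.8 kN/m, acting at H/3 = 2.333 m above the base.
FS_sliding = μW / P_a = 0.43×552.7 / 190.8 = 1.246.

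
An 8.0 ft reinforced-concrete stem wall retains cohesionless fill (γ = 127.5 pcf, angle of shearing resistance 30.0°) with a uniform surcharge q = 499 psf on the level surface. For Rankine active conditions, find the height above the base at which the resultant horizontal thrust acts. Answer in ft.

3.33 ft

K_a = 0.3333.
Triangular part P₁ = ½K_aγH² = 1360 at H/3 = 2.667 ft; rectangular part P₂ = K_a q H = 1331 at H/2 = 4.000 ft.
ȳ = (P₁·2.667 + P₂·4.000)/(P₁+P₂) = 3.326 ft.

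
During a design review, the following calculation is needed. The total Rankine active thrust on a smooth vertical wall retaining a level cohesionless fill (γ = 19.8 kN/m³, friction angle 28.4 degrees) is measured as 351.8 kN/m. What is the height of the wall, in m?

10.00 m

K_a = 0.3554. P_a = ½ K_a γ H² ⇒ H = √(2P_a/(K_a γ)).
H = √(2×351.8/(0.3554×19.8)) = 10.000 m.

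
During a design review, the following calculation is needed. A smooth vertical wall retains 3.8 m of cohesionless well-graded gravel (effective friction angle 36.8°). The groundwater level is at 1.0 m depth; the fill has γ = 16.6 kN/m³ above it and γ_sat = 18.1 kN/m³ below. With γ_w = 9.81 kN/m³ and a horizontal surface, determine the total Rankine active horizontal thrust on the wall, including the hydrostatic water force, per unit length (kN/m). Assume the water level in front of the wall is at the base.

60.3 kN/m

K_a = tan²(45° − φ/2) = 0.2508.
γ' = 18.1 − 9.81 = 8.290 kN/m³. Depth below WT = 2.8 m.
σ'_h at WT = K_a γ d_w = 4.163 kPa; at base = 4.163 + K_a γ' × 2.8 = 9.983 kPa.
P₁ (0–1.0 m) = ½×4.163×1.0 = 2.081. P₂ (1.0–3.8 m) = ½(4.163+9.983)×2.8 = 19.80.
P_w = ½ γ_w h₂² = 0.5×9.81×2.8² = 38.46. Total = 2.081+19.80+38.46 = 60.34 kN/m.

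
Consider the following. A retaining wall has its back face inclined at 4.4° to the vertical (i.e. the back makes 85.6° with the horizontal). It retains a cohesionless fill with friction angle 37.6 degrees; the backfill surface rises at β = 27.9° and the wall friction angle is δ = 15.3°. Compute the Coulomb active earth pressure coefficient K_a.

K_a = sin²(α+φ) / [sin²α · sin(α−δ) · (1 + √{sin(φ+δ)sin(φ−β) / (sin(α−δ)sin(α+β))})²].
With α = 85.6°, φ = 37.6°, δ = 15.3°, β = 27.9°: K_a = 0.3847.

0.385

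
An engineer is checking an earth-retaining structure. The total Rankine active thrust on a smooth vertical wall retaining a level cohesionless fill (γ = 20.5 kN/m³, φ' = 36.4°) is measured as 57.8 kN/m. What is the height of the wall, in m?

4.70 m

K_a = 0.2552. P_a = ½ K_a γ H² ⇒ H = √(2P_a/(K_a γ)).
H = √(2×57.8/(0.2552×20.5)) = 4.701 m.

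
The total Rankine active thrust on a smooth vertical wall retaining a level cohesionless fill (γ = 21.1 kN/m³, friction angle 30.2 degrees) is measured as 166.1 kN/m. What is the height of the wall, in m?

K_a = 0.3307. P_a = ½ K_a γ H² ⇒ H = √(2P_a/(K_a γ)).
H = √(2×166.1/(0.3307×21.1)) = 6.900 m.

6.90 m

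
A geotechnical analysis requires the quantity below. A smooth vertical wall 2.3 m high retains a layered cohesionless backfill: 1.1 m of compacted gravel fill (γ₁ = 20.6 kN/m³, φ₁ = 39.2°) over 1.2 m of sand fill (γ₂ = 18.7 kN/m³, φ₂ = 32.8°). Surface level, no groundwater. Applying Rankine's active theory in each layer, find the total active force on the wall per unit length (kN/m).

K_a1 = tan²(45°−39.2°/2) = 0.2255; K_a2 = tan²(45°−32.8°/2) = 0.2973.
Layer 1: σ at base = K_a1 γ₁ h₁ = 5.109 kPa; P₁ = ½×5.109×1.1 = 2.810.
Layer 2: σ_v at top = γ₁h₁ = 22.66; σ_h top = K_a2×22.66 = 6.736; σ_h base = K_a2×(22.66+18.7×1.2) = 13.41.
P₂ = ½(6.736+13.41)×1.2 = 12.09. Total P_a = 2.810+12.09 = 14.90 kN/m.

14.9 kN/m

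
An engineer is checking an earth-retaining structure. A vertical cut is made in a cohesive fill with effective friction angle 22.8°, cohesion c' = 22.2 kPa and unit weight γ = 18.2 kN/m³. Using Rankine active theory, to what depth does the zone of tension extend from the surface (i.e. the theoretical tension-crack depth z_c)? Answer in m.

K_a = tan²(45° − 22.8°/2) = 0.4414; √K_a = 0.6644.
The active pressure is zero where K_a γ z = 2c√K_a, so z_c = 2c/(γ√K_a) = 2×22.2/(18.2×0.6644) = 3.672 m.

3.67 m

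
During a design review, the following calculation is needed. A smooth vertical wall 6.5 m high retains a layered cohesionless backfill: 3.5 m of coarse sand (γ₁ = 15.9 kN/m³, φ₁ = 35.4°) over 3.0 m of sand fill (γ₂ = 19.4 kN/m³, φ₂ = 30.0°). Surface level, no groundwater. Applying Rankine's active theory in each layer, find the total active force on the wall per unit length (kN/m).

K_a1 = tan²(45°−35.4°/2) = 0.2664; K_a2 = tan²(45°−30.0°/2) = 0.3333.
Layer 1: σ at base = K_a1 γ₁ h₁ = 14.83 kPa; P₁ = ½×14.83×3.5 = 25.94.
Layer 2: σ_v at top = γ₁h₁ = 55.65; σ_h top = K_a2×55.65 = 18.55; σ_h base = K_a2×(55.65+19.4×3.0) = 37.95.
P₂ = ½(18.55+37.95)×3.0 = 84.75. Total P_a = 25.94+84.75 = 110.7 kN/m.

111 kN/m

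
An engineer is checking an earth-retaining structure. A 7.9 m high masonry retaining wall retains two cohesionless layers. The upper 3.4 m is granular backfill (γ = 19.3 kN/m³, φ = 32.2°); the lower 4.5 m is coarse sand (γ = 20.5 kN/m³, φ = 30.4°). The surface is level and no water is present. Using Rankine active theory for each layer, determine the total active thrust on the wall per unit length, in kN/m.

199 kN/m

K_a1 = tan²(45°−32.2°/2) = 0.3047; K_a2 = tan²(45°−30.4°/2) = 0.3280.
Layer 1: σ at base = K_a1 γ₁ h₁ = 20.00 kPa; P₁ = ½×20.00×3.4 = 33.99.
Layer 2: σ_v at top = γ₁h₁ = 65.62; σ_h top = K_a2×65.62 = 21.52; σ_h base = K_a2×(65.62+20.5×4.5) = 51.78.
P₂ = ½(21.52+51.78)×4.5 = 164.9. Total P_a = 33.99+164.9 = 198.9 kN/m.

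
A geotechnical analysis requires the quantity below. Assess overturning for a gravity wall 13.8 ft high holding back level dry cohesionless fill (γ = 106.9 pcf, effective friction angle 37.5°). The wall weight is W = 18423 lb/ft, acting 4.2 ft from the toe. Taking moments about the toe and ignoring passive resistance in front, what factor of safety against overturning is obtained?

K_a = tan²(45° − 37.5°/2) = 0.2432.
P_a = ½K_aγH² = 0.5×0.2432×106.9×13.8² = 2475 lb/ft, acting at H/3 = 4.600 ft above the base.
Overturning moment M_o = P_a × H/3 = 2475 × 4.600 = 11390.
Resisting moment M_r = W × 4.2 = 18423 × 4.2 = 77380.
FS_overturning = M_r/M_o = 77380/11390 = 6.795.

6.80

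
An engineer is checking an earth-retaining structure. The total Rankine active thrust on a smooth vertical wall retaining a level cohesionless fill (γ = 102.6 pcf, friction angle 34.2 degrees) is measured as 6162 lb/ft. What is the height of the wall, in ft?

K_a = 0.2803. P_a = ½ K_a γ H² ⇒ H = √(2P_a/(K_a γ)).
H = √(2×6162/(0.2803×102.6)) = 20.70 ft.

20.7 ft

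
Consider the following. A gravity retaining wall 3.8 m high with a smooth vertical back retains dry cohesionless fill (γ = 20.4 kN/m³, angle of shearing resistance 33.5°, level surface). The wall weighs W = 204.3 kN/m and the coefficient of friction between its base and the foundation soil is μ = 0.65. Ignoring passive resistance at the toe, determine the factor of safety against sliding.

3.12

K_a = tan²(45° − 33.5°/2) = 0.2887.
P_a = ½K_aγH² = 0.5×0.2887×20.4×3.8² = 42.52 kN/m, acting at H/3 = 1.267 m above the base.
FS_sliding = μW / P_a = 0.65×204.3 / 42.52 = 3.123.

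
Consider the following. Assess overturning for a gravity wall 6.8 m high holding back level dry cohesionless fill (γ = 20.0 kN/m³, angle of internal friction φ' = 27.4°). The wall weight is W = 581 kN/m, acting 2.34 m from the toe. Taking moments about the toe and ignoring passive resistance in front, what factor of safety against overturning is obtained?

3.51

K_a = tan²(45° − 27.4°/2) = 0.3697.
P_a = ½K_aγH² = 0.5×0.3697×20.0×6.8² = 170.9 kN/m, acting at H/3 = 2.267 m above the base.
Overturning moment M_o = P_a × H/3 = 170.9 × 2.267 = 387.5.
Resisting moment M_r = W × 2.34 = 581 × 2.34 = 1360.
FS_overturning = M_r/M_o = 1360/387.5 = 3.509.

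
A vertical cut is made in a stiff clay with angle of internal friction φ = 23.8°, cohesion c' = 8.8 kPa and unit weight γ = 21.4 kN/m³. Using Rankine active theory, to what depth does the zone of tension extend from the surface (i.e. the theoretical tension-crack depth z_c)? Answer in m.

1.26 m

K_a = tan²(45° − 23.8°/2) = 0.4250; √K_a = 0.6519.
The active pressure is zero where K_a γ z = 2c√K_a, so z_c = 2c/(γ√K_a) = 2×8.8/(21.4×0.6519) = 1.262 m.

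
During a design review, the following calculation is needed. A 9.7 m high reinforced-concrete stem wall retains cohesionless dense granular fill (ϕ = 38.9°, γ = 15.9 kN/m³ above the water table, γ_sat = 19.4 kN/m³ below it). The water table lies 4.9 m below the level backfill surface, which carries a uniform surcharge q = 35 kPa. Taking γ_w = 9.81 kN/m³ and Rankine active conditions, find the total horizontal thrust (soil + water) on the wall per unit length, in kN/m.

K_a = tan²(45° − φ/2) = 0.2285.
γ' = 19.4 − 9.81 = 9.590 kN/m³. h₂ = H − d_w = 4.8 m.
σ'_h: at surface K_a·q = 7.999; at WT K_a(q+γd_w) = 25.80; at base K_a(q+γd_w+γ'h₂) = 36.32 kPa.
P₁ = ½(7.999+25.80)×4.9 = 82.81; P₂ = ½(25.80+36.32)×4.8 = 149.1; P_w = ½γ_w h₂² = 113.0.
Total = 82.81+149.1+113.0 = 344.9 kN/m.

345 kN/m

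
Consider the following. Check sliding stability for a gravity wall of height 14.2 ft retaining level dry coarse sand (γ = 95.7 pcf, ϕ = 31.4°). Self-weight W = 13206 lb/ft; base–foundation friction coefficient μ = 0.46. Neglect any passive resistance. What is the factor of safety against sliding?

K_a = tan²(45° − 31.4°/2) = 0.3149.
P_a = ½K_aγH² = 0.5×0.3149×95.7×14.2² = 3038 lb/ft, acting at H/3 = 4.733 ft above the base.
FS_sliding = μW / P_a = 0.46×13206 / 3038 = 1.999.

2.00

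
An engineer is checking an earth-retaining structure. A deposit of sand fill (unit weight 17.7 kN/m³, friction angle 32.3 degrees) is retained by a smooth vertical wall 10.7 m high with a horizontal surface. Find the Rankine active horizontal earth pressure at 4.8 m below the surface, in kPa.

25.8 kPa

K_a = (1 − sin φ)/(1 + sin φ) = 0.3035.
σ_h = K_a γ z = 0.3035 × 17.7 × 4.8 = 25.78 kPa.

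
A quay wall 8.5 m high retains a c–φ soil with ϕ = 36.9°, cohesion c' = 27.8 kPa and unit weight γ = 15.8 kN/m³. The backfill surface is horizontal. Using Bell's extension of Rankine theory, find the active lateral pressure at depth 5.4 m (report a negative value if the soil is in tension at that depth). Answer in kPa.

K_a = (1 − sin φ)/(1 + sin φ) = 0.2497.
σ_a = K_a γ z − 2c√K_a = 0.2497×15.8×5.4 − 2×27.8×0.4997 = -6.480 kPa.

-6.48 kPa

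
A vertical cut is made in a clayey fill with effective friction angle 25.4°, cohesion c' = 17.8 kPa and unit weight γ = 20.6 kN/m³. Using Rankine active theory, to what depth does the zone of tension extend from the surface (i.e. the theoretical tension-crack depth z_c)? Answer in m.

2.73 m

K_a = tan²(45° − 25.4°/2) = 0.3996; √K_a = 0.6322.
The active pressure is zero where K_a γ z = 2c√K_a, so z_c = 2c/(γ√K_a) = 2×17.8/(20.6×0.6322) = 2.734 m.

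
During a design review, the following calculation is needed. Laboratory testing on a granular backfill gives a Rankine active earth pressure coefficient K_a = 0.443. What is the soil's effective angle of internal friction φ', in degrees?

K_a = tan²(45° − φ/2) ⇒ 45° − φ/2 = arctan(√0.443) = 33.65°.
φ = 2(45° − 33.65°) = 22.71°.

22.7°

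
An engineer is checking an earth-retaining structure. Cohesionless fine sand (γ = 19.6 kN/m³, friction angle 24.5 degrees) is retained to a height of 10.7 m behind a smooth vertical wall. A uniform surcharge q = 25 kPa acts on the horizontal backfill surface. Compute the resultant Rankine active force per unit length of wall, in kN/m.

K_a = tan²(45° − φ/2) = 0.4137.
Soil triangle: ½ K_a γ H² = 0.5×0.4137×19.6×10.7² = 464.2 kN/m.
Surcharge rectangle: K_a q H = 0.4137×25×10.7 = 110.7 kN/m.
Total = 464.2 + 110.7 = 574.9 kN/m.

575 kN/m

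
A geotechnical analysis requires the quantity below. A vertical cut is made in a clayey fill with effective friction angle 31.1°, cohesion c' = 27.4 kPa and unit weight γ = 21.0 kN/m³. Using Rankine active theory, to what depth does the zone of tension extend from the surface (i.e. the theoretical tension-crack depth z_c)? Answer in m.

4.62 m

K_a = tan²(45° − 31.1°/2) = 0.3188; √K_a = 0.5646.
The active pressure is zero where K_a γ z = 2c√K_a, so z_c = 2c/(γ√K_a) = 2×27.4/(21.0×0.5646) = 4.622 m.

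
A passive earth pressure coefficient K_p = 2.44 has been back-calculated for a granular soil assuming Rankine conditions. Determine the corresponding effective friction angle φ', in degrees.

24.7°

K_p = (1+sin φ)/(1−sin φ) ⇒ sin φ = (K_p − 1)/(K_p + 1) = 0.4186.
φ = arcsin(0.4186) = 24.75°.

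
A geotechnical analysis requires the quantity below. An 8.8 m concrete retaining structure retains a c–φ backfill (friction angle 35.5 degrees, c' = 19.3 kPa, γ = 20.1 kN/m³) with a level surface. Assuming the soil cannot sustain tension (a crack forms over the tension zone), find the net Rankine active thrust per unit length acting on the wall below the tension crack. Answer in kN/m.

K_a = 0.2653; √K_a = 0.5150.
Tension-crack depth z_c = 2c/(γ√K_a) = 2×19.3/(20.1×0.5150) = 3.729 m.
σ_a at base = K_a γ H − 2c√K_a = 0.2653×20.1×8.8 − 2×19.3×0.5150 = 27.04 kPa.
P_a = ½ × 27.04 × (H − z_c) = 0.5×27.04×5.071 = 68.56 kN/m.

68.6 kN/m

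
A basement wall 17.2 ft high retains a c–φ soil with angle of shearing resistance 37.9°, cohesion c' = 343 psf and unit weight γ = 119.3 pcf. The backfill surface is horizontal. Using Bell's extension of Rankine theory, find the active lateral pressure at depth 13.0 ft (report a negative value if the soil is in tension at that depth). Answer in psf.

35.2 psf

K_a = (1 − sin φ)/(1 + sin φ) = 0.2389.
σ_a = K_a γ z − 2c√K_a = 0.2389×119.3×13.0 − 2×343×0.4888 = 35.24 psf.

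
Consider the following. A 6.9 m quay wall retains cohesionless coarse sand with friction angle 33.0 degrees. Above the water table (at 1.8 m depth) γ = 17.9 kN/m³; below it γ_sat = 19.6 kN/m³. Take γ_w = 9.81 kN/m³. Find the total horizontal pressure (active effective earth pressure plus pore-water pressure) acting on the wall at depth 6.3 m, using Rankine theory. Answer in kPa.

66.6 kPa

K_a = (1 − sin φ)/(1 + sin φ) = 0.2948.
γ' = 19.6 − 9.81 = 9.790 kN/m³.
Effective vertical stress at 6.3 m: σ'_v = 17.9×1.8 + 9.790×4.50 = 76.28 kPa.
σ'_h = K_a σ'_v = 0.2948 × 76.28 = 22.49 kPa; u = γ_w × 4.50 = 44.15 kPa.
Total σ_h = 22.49 + 44.15 = 66.63 kPa.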